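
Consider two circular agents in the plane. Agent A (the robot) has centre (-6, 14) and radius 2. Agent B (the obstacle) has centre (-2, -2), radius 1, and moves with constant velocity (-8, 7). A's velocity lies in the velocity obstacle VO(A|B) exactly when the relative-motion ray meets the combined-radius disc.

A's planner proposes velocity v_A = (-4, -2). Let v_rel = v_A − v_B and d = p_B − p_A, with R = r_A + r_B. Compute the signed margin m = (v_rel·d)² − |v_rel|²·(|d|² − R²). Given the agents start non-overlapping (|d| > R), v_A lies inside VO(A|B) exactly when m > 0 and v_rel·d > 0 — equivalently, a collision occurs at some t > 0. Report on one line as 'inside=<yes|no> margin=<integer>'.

d = (4, -16),  |d|² = 272;  R = 2+1 = 3,  c = 272−3² = 263
v_rel = (4, -9),  |v_rel|² = 97;  v_rel·d = (4)·(4) + (-9)·(-16) = 160
97·t² − 320·t + 263 = 0  ⇒  m = 160² − 97·263 = 89
m = 89 > 0,  v_rel·d = 160 > 0  ⇒  inside

inside=yes margin=89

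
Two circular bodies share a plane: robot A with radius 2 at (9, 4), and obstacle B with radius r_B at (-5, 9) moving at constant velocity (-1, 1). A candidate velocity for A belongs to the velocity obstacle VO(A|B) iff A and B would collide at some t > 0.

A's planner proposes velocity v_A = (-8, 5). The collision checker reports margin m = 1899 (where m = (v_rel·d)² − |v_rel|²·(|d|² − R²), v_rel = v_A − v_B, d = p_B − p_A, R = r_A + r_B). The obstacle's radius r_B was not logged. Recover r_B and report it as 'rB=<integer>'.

m = 1899
d = (-14, 5);  v_rel = (-7, 4),  |v_rel|² = 65
v_rel×d = (-7)·(5) − (4)·(-14) = 21
since m = R²·65 − 21²:  R² = (441 + 1899) / 65 = 36
R = √36 = 6  ⇒  r_B = 6 − 2 = 4

rB=4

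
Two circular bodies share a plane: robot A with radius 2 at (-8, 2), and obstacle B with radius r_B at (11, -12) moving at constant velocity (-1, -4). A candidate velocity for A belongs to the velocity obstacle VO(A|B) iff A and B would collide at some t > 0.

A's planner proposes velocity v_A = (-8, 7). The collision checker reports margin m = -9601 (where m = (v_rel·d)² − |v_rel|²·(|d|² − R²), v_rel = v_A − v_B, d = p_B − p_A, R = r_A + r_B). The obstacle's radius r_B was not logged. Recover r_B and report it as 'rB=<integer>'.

m = -9601
d = (19, -14);  v_rel = (-7, 11),  |v_rel|² = 170
v_rel×d = (-7)·(-14) − (11)·(19) = -111
since m = R²·170 − (-111)²:  R² = (12321 + -9601) / 170 = 16
R = √16 = 4  ⇒  r_B = 4 − 2 = 2

rB=2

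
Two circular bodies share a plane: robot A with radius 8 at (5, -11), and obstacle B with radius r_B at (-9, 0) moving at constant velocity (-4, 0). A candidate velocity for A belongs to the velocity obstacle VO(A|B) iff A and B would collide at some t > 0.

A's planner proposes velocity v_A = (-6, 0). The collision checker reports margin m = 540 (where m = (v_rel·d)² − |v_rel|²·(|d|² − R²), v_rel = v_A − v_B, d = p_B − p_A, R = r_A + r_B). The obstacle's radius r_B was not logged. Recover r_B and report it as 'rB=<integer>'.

m = 540
d = (-14, 11);  v_rel = (-2, 0),  |v_rel|² = 4
v_rel×d = (-2)·(11) − (0)·(-14) = -22
since m = R²·4 − (-22)²:  R² = (484 + 540) / 4 = 256
R = √256 = 16  ⇒  r_B = 16 − 8 = 8

rB=8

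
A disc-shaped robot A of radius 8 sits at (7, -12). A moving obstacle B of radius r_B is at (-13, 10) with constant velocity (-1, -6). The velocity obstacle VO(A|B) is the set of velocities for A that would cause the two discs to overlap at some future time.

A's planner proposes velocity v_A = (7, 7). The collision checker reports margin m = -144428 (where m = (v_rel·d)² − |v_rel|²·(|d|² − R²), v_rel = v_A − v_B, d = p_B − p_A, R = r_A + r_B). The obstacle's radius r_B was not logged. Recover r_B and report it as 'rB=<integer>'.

m = -144428
d = (-20, 22);  v_rel = (8, 13),  |v_rel|² = 233
v_rel×d = (8)·(22) − (13)·(-20) = 436
since m = R²·233 − 436²:  R² = (190096 + -144428) / 233 = 196
R = √196 = 14  ⇒  r_B = 14 − 8 = 6

rB=6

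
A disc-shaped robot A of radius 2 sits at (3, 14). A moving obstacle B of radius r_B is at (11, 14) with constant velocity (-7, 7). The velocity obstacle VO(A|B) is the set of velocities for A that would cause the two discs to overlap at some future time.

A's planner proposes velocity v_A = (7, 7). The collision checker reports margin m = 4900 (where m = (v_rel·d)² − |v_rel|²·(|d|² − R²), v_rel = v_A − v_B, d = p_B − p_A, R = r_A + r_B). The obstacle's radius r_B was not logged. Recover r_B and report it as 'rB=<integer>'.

m = 4900
d = (8, 0);  v_rel = (14, 0),  |v_rel|² = 196
v_rel×d = (14)·(0) − (0)·(8) = 0
since m = R²·196 − 0²:  R² = (0 + 4900) / 196 = 25
R = √25 = 5  ⇒  r_B = 5 − 2 = 3

rB=3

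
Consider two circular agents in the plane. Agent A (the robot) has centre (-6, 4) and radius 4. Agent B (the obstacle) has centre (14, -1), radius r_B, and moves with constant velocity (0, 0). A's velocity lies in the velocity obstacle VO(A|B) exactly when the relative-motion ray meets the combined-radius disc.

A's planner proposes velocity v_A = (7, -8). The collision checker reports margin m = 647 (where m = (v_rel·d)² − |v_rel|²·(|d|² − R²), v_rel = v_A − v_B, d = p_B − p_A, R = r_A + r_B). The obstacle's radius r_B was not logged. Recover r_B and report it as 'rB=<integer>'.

m = 647
d = (20, -5);  v_rel = (7, -8),  |v_rel|² = 113
v_rel×d = (7)·(-5) − (-8)·(20) = 125
since m = R²·113 − 125²:  R² = (15625 + 647) / 113 = 144
R = √144 = 12  ⇒  r_B = 12 − 4 = 8

rB=8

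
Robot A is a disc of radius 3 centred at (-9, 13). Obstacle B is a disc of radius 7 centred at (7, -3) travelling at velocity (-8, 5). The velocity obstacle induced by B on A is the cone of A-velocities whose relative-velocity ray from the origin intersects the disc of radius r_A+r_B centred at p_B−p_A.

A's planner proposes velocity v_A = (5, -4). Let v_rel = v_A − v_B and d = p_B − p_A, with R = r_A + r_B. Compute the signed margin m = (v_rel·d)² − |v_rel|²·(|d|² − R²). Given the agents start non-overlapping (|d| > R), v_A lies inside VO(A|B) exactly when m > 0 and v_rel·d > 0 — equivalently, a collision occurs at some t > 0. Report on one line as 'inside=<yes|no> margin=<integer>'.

d = (16, -16),  |d|² = 512;  R = 3+7 = 10,  c = 512−10² = 412
v_rel = (13, -9),  |v_rel|² = 250;  v_rel·d = (13)·(16) + (-9)·(-16) = 352
250·t² − 704·t + 412 = 0  ⇒  m = 352² − 250·412 = 20904
m = 20904 > 0,  v_rel·d = 352 > 0  ⇒  inside

inside=yes margin=20904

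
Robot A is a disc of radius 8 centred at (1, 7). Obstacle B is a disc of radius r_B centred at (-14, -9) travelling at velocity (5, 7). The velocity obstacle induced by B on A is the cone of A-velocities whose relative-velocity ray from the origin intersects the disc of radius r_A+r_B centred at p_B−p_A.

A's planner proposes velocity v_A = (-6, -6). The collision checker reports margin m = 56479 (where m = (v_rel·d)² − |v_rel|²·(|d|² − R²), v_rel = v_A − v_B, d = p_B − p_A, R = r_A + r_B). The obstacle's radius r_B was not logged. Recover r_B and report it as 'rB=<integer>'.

m = 56479
d = (-15, -16);  v_rel = (-11, -13),  |v_rel|² = 290
v_rel×d = (-11)·(-16) − (-13)·(-15) = -19
since m = R²·290 − (-19)²:  R² = (361 + 56479) / 290 = 196
R = √196 = 14  ⇒  r_B = 14 − 8 = 6

rB=6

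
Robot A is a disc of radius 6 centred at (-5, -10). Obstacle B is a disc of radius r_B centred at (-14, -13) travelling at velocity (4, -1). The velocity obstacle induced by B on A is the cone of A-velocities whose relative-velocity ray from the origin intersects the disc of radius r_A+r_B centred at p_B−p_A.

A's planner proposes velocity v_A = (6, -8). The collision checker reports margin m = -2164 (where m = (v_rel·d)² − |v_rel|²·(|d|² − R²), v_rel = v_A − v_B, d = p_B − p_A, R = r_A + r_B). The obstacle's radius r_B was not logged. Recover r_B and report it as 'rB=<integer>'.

m = -2164
d = (-9, -3);  v_rel = (2, -7),  |v_rel|² = 53
v_rel×d = (2)·(-3) − (-7)·(-9) = -69
since m = R²·53 − (-69)²:  R² = (4761 + -2164) / 53 = 49
R = √49 = 7  ⇒  r_B = 7 − 6 = 1

rB=1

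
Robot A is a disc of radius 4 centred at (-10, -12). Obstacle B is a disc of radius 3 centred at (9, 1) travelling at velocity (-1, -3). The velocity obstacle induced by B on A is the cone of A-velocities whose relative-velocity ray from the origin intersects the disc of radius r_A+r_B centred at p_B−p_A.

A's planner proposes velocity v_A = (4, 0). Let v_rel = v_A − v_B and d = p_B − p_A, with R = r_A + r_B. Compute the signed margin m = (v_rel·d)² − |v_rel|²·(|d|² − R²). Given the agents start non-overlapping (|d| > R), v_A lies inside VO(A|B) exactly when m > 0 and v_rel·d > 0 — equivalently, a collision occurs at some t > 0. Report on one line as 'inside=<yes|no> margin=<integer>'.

d = (19, 13),  |d|² = 530;  R = 4+3 = 7,  c = 530−7² = 481
v_rel = (5, 3),  |v_rel|² = 34;  v_rel·d = (5)·(19) + (3)·(13) = 134
34·t² − 268·t + 481 = 0  ⇒  m = 134² − 34·481 = 1602
m = 1602 > 0,  v_rel·d = 134 > 0  ⇒  inside

inside=yes margin=1602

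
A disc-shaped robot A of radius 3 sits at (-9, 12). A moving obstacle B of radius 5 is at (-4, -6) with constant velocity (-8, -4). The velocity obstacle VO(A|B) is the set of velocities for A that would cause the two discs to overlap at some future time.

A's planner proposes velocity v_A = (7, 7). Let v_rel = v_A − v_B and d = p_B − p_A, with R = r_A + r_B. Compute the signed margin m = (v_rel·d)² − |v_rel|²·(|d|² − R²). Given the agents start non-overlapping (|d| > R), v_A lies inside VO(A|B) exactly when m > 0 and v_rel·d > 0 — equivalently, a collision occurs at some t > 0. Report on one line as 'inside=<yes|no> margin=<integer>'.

d = (5, -18),  |d|² = 349;  R = 3+5 = 8,  c = 349−8² = 285
v_rel = (15, 11),  |v_rel|² = 346;  v_rel·d = (15)·(5) + (11)·(-18) = -123
346·t² + 246·t + 285 = 0  ⇒  m = (-123)² − 346·285 = -83481
m = -83481 < 0,  v_rel·d = -123 < 0  ⇒  outside

inside=no margin=-83481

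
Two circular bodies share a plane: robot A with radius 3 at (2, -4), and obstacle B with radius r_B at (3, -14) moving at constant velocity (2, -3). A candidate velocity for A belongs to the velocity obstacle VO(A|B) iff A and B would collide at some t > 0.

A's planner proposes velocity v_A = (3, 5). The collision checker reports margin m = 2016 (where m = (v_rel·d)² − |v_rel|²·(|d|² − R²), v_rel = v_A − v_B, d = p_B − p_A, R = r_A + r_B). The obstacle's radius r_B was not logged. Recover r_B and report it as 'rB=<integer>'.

m = 2016
d = (1, -10);  v_rel = (1, 8),  |v_rel|² = 65
v_rel×d = (1)·(-10) − (8)·(1) = -18
since m = R²·65 − (-18)²:  R² = (324 + 2016) / 65 = 36
R = √36 = 6  ⇒  r_B = 6 − 3 = 3

rB=3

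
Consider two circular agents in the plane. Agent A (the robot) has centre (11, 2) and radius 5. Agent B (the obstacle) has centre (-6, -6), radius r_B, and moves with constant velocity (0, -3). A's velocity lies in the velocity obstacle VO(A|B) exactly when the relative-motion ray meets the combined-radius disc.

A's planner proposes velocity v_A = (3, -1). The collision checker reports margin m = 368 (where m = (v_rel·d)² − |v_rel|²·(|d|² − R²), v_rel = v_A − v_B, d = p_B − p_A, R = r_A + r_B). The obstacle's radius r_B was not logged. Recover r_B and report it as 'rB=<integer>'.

m = 368
d = (-17, -8);  v_rel = (3, 2),  |v_rel|² = 13
v_rel×d = (3)·(-8) − (2)·(-17) = 10
since m = R²·13 − 10²:  R² = (100 + 368) / 13 = 36
R = √36 = 6  ⇒  r_B = 6 − 5 = 1

rB=1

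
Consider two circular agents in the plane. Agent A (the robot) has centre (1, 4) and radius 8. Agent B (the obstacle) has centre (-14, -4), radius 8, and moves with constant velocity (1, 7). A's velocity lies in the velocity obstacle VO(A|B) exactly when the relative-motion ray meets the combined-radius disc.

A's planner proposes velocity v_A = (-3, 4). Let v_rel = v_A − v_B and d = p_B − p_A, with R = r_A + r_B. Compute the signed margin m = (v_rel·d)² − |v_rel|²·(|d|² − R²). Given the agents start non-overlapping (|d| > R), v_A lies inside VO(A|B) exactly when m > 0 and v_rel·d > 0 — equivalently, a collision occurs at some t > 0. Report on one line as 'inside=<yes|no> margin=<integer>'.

d = (-15, -8),  |d|² = 289;  R = 8+8 = 16,  c = 289−16² = 33
v_rel = (-4, -3),  |v_rel|² = 25;  v_rel·d = (-4)·(-15) + (-3)·(-8) = 84
25·t² − 168·t + 33 = 0  ⇒  m = 84² − 25·33 = 6231
m = 6231 > 0,  v_rel·d = 84 > 0  ⇒  inside

inside=yes margin=6231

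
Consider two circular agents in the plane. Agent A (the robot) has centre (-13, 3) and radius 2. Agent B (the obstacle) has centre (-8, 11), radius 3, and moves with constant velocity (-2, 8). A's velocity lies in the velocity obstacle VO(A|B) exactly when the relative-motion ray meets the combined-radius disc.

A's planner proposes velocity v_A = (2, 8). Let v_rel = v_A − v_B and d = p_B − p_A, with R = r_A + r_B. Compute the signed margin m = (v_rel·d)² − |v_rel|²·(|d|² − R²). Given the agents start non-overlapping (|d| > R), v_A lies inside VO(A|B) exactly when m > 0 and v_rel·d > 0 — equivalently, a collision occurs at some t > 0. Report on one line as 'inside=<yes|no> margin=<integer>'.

d = (5, 8),  |d|² = 89;  R = 2+3 = 5,  c = 89−5² = 64
v_rel = (4, 0),  |v_rel|² = 16;  v_rel·d = (4)·(5) + (0)·(8) = 20
16·t² − 40·t + 64 = 0  ⇒  m = 20² − 16·64 = -624
m = -624 < 0,  v_rel·d = 20 > 0  ⇒  outside

inside=no margin=-624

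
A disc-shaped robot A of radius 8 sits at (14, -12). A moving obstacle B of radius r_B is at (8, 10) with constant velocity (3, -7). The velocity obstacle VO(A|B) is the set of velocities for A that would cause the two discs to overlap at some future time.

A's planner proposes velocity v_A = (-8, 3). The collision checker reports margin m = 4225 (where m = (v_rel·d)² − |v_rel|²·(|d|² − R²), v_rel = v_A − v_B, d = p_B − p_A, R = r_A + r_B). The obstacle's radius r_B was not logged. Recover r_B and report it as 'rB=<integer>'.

m = 4225
d = (-6, 22);  v_rel = (-11, 10),  |v_rel|² = 221
v_rel×d = (-11)·(22) − (10)·(-6) = -182
since m = R²·221 − (-182)²:  R² = (33124 + 4225) / 221 = 169
R = √169 = 13  ⇒  r_B = 13 − 8 = 5

rB=5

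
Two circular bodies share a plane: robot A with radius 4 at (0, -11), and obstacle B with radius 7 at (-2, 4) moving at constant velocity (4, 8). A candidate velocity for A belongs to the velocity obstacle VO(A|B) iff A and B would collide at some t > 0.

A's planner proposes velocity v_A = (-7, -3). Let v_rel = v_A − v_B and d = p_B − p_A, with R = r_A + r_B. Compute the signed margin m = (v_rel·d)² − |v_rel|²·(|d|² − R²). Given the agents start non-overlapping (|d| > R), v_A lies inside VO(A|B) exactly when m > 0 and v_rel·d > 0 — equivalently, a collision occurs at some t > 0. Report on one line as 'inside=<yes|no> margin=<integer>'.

d = (-2, 15),  |d|² = 229;  R = 4+7 = 11,  c = 229−11² = 108
v_rel = (-11, -11),  |v_rel|² = 242;  v_rel·d = (-11)·(-2) + (-11)·(15) = -143
242·t² + 286·t + 108 = 0  ⇒  m = (-143)² − 242·108 = -5687
m = -5687 < 0,  v_rel·d = -143 < 0  ⇒  outside

inside=no margin=-5687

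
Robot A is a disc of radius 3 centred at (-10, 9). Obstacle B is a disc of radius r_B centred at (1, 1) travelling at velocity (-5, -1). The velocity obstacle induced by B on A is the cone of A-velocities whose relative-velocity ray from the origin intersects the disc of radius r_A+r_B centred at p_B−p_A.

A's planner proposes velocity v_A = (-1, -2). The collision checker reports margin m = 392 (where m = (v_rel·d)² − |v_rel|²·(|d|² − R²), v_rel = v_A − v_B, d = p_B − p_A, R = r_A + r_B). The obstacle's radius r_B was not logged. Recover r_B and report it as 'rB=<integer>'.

m = 392
d = (11, -8);  v_rel = (4, -1),  |v_rel|² = 17
v_rel×d = (4)·(-8) − (-1)·(11) = -21
since m = R²·17 − (-21)²:  R² = (441 + 392) / 17 = 49
R = √49 = 7  ⇒  r_B = 7 − 3 = 4

rB=4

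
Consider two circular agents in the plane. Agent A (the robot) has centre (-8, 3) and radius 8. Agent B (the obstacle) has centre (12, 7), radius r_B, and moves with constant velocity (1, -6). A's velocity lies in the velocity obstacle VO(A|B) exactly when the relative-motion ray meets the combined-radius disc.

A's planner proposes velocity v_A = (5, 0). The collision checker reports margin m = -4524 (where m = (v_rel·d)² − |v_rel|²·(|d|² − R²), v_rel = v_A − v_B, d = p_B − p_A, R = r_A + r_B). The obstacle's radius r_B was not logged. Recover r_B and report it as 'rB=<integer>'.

m = -4524
d = (20, 4);  v_rel = (4, 6),  |v_rel|² = 52
v_rel×d = (4)·(4) − (6)·(20) = -104
since m = R²·52 − (-104)²:  R² = (10816 + -4524) / 52 = 121
R = √121 = 11  ⇒  r_B = 11 − 8 = 3

rB=3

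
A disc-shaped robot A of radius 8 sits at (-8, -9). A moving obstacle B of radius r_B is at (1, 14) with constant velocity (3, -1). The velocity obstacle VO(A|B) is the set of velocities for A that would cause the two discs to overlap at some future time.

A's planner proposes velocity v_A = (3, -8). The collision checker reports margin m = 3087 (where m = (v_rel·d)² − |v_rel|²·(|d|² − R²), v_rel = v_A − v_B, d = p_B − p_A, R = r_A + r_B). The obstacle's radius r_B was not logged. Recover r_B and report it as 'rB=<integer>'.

m = 3087
d = (9, 23);  v_rel = (0, -7),  |v_rel|² = 49
v_rel×d = (0)·(23) − (-7)·(9) = 63
since m = R²·49 − 63²:  R² = (3969 + 3087) / 49 = 144
R = √144 = 12  ⇒  r_B = 12 − 8 = 4

rB=4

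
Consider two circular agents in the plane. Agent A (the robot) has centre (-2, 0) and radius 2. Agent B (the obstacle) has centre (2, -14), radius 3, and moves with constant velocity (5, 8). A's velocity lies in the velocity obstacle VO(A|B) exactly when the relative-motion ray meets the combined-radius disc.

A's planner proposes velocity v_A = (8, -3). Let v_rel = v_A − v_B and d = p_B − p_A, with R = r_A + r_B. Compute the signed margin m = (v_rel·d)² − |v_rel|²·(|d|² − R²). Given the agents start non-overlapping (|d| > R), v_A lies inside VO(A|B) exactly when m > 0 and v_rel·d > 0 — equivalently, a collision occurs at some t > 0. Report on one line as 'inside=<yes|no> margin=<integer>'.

d = (4, -14),  |d|² = 212;  R = 2+3 = 5,  c = 212−5² = 187
v_rel = (3, -11),  |v_rel|² = 130;  v_rel·d = (3)·(4) + (-11)·(-14) = 166
130·t² − 332·t + 187 = 0  ⇒  m = 166² − 130·187 = 3246
m = 3246 > 0,  v_rel·d = 166 > 0  ⇒  inside

inside=yes margin=3246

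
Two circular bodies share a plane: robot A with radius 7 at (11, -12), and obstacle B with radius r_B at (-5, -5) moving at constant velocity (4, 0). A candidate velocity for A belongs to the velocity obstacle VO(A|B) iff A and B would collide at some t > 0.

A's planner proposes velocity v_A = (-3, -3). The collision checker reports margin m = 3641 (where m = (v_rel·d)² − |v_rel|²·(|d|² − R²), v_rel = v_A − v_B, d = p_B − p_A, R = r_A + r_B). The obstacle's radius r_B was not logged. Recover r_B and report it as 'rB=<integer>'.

m = 3641
d = (-16, 7);  v_rel = (-7, -3),  |v_rel|² = 58
v_rel×d = (-7)·(7) − (-3)·(-16) = -97
since m = R²·58 − (-97)²:  R² = (9409 + 3641) / 58 = 225
R = √225 = 15  ⇒  r_B = 15 − 7 = 8

rB=8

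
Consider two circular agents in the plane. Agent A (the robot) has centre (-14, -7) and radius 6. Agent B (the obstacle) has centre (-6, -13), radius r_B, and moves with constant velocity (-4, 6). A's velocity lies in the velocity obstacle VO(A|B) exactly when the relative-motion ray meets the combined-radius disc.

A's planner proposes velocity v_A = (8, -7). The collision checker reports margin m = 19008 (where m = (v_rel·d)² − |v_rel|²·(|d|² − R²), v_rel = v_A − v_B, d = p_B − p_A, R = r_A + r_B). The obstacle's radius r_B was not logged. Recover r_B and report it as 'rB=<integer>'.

m = 19008
d = (8, -6);  v_rel = (12, -13),  |v_rel|² = 313
v_rel×d = (12)·(-6) − (-13)·(8) = 32
since m = R²·313 − 32²:  R² = (1024 + 19008) / 313 = 64
R = √64 = 8  ⇒  r_B = 8 − 6 = 2

rB=2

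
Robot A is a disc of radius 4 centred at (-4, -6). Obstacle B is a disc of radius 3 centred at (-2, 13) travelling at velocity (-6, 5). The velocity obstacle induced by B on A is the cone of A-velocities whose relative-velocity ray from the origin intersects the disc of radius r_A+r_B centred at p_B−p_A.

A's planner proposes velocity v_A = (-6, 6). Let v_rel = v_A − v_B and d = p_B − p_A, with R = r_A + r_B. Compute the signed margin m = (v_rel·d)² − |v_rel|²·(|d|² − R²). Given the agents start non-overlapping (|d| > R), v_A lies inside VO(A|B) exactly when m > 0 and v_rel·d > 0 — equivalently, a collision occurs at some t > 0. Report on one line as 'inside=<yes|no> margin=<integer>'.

d = (2, 19),  |d|² = 365;  R = 4+3 = 7,  c = 365−7² = 316
v_rel = (0, 1),  |v_rel|² = 1;  v_rel·d = (0)·(2) + (1)·(19) = 19
1·t² − 38·t + 316 = 0  ⇒  m = 19² − 1·316 = 45
m = 45 > 0,  v_rel·d = 19 > 0  ⇒  inside

inside=yes margin=45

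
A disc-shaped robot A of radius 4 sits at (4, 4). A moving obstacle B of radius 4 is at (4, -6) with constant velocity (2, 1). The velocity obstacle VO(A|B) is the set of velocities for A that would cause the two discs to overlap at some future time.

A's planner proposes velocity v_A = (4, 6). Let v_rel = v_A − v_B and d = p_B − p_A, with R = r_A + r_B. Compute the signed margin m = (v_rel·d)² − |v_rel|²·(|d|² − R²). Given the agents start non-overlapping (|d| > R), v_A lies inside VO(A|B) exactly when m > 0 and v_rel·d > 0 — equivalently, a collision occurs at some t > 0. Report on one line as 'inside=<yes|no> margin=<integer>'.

d = (0, -10),  |d|² = 100;  R = 4+4 = 8,  c = 100−8² = 36
v_rel = (2, 5),  |v_rel|² = 29;  v_rel·d = (2)·(0) + (5)·(-10) = -50
29·t² + 100·t + 36 = 0  ⇒  m = (-50)² − 29·36 = 1456
m = 1456 > 0,  v_rel·d = -50 < 0  ⇒  outside

inside=no margin=1456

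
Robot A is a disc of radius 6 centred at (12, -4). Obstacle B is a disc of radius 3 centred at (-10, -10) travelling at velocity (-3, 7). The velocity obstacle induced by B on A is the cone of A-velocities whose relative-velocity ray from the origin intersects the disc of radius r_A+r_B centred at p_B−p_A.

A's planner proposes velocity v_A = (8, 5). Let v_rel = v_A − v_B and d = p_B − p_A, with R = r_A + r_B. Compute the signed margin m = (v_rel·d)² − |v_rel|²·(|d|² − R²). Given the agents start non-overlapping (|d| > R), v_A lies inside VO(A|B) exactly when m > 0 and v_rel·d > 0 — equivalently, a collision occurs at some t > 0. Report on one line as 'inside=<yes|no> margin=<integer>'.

d = (-22, -6),  |d|² = 520;  R = 6+3 = 9,  c = 520−9² = 439
v_rel = (11, -2),  |v_rel|² = 125;  v_rel·d = (11)·(-22) + (-2)·(-6) = -230
125·t² + 460·t + 439 = 0  ⇒  m = (-230)² − 125·439 = -1975
m = -1975 < 0,  v_rel·d = -230 < 0  ⇒  outside

inside=no margin=-1975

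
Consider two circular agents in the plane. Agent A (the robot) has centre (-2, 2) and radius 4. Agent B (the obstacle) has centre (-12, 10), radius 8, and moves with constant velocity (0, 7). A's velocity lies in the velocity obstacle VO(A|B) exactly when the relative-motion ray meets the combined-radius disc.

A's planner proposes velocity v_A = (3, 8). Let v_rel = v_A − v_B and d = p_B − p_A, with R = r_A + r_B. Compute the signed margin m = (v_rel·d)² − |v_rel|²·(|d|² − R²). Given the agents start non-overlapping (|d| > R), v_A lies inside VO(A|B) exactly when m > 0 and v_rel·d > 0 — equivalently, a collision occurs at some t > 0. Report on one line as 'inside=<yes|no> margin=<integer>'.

d = (-10, 8),  |d|² = 164;  R = 4+8 = 12,  c = 164−12² = 20
v_rel = (3, 1),  |v_rel|² = 10;  v_rel·d = (3)·(-10) + (1)·(8) = -22
10·t² + 44·t + 20 = 0  ⇒  m = (-22)² − 10·20 = 284
m = 284 > 0,  v_rel·d = -22 < 0  ⇒  outside

inside=no margin=284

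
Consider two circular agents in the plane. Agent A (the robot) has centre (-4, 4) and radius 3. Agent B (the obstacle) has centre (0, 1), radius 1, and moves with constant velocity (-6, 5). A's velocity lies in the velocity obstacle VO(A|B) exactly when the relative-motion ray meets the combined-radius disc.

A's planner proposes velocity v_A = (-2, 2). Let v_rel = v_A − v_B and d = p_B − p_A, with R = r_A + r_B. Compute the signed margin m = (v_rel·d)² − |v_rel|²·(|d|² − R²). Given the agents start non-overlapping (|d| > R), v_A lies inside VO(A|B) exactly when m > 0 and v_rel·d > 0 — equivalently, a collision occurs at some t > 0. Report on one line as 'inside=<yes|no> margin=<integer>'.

d = (4, -3),  |d|² = 25;  R = 3+1 = 4,  c = 25−4² = 9
v_rel = (4, -3),  |v_rel|² = 25;  v_rel·d = (4)·(4) + (-3)·(-3) = 25
25·t² − 50·t + 9 = 0  ⇒  m = 25² − 25·9 = 400
m = 400 > 0,  v_rel·d = 25 > 0  ⇒  inside

inside=yes margin=400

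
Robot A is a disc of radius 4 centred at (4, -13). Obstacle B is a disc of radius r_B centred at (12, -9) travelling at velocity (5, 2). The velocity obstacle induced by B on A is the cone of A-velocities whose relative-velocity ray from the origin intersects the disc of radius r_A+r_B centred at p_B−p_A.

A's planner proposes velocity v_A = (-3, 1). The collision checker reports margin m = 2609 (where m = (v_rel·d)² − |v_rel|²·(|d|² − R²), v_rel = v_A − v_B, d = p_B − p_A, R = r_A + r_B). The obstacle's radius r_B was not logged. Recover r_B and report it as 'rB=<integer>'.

m = 2609
d = (8, 4);  v_rel = (-8, -1),  |v_rel|² = 65
v_rel×d = (-8)·(4) − (-1)·(8) = -24
since m = R²·65 − (-24)²:  R² = (576 + 2609) / 65 = 49
R = √49 = 7  ⇒  r_B = 7 − 4 = 3

rB=3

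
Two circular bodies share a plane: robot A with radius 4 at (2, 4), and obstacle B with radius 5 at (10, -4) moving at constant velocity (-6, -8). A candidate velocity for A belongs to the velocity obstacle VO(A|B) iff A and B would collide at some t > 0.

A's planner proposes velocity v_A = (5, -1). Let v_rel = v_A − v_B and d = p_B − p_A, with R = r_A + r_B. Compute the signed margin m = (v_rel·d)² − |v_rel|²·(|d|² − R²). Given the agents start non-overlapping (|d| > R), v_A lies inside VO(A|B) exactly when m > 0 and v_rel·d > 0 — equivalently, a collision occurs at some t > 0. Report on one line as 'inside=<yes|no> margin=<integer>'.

d = (8, -8),  |d|² = 128;  R = 4+5 = 9,  c = 128−9² = 47
v_rel = (11, 7),  |v_rel|² = 170;  v_rel·d = (11)·(8) + (7)·(-8) = 32
170·t² − 64·t + 47 = 0  ⇒  m = 32² − 170·47 = -6966
m = -6966 < 0,  v_rel·d = 32 > 0  ⇒  outside

inside=no margin=-6966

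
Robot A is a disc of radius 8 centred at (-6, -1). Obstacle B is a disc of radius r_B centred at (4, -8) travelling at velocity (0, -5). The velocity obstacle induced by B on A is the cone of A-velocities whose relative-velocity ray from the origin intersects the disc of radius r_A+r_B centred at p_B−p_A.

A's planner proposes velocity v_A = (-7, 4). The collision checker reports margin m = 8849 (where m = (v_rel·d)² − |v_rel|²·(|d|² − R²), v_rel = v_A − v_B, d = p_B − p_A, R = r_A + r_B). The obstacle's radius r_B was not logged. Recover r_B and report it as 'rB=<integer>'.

m = 8849
d = (10, -7);  v_rel = (-7, 9),  |v_rel|² = 130
v_rel×d = (-7)·(-7) − (9)·(10) = -41
since m = R²·130 − (-41)²:  R² = (1681 + 8849) / 130 = 81
R = √81 = 9  ⇒  r_B = 9 − 8 = 1

rB=1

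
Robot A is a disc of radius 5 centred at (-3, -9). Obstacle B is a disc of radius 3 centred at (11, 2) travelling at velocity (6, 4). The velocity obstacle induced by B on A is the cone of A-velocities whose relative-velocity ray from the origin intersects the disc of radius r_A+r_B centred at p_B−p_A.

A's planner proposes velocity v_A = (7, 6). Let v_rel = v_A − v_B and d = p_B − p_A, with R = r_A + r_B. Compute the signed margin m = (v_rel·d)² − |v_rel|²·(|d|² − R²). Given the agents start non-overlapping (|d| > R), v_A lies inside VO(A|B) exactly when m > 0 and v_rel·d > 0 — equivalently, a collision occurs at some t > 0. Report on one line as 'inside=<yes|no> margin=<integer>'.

d = (14, 11),  |d|² = 317;  R = 5+3 = 8,  c = 317−8² = 253
v_rel = (1, 2),  |v_rel|² = 5;  v_rel·d = (1)·(14) + (2)·(11) = 36
5·t² − 72·t + 253 = 0  ⇒  m = 36² − 5·253 = 31
m = 31 > 0,  v_rel·d = 36 > 0  ⇒  inside

inside=yes margin=31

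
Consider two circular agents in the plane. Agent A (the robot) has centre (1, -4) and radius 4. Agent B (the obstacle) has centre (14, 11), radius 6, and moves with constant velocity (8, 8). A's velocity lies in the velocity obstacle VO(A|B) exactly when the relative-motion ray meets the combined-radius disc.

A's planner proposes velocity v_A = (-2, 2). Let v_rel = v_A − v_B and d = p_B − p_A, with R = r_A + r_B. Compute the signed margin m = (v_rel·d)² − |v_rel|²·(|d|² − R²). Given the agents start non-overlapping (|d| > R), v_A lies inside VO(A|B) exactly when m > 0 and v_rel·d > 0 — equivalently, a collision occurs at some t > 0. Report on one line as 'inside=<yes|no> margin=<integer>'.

d = (13, 15),  |d|² = 394;  R = 4+6 = 10,  c = 394−10² = 294
v_rel = (-10, -6),  |v_rel|² = 136;  v_rel·d = (-10)·(13) + (-6)·(15) = -220
136·t² + 440·t + 294 = 0  ⇒  m = (-220)² − 136·294 = 8416
m = 8416 > 0,  v_rel·d = -220 < 0  ⇒  outside

inside=no margin=8416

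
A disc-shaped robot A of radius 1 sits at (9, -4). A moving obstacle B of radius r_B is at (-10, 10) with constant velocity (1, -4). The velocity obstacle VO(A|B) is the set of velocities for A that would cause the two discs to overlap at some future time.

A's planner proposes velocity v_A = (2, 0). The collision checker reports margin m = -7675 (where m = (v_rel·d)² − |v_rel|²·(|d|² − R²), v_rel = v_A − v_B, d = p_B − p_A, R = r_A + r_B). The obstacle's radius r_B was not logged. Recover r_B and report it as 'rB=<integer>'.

m = -7675
d = (-19, 14);  v_rel = (1, 4),  |v_rel|² = 17
v_rel×d = (1)·(14) − (4)·(-19) = 90
since m = R²·17 − 90²:  R² = (8100 + -7675) / 17 = 25
R = √25 = 5  ⇒  r_B = 5 − 1 = 4

rB=4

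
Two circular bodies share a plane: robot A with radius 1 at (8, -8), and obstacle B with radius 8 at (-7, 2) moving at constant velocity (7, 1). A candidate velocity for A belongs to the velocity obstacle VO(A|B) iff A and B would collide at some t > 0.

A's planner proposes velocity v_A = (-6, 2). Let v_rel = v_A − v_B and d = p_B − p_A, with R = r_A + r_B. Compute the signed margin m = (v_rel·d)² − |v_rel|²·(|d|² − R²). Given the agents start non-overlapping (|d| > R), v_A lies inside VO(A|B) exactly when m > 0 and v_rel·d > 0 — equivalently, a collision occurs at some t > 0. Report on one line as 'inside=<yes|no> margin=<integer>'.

d = (-15, 10),  |d|² = 325;  R = 1+8 = 9,  c = 325−9² = 244
v_rel = (-13, 1),  |v_rel|² = 170;  v_rel·d = (-13)·(-15) + (1)·(10) = 205
170·t² − 410·t + 244 = 0  ⇒  m = 205² − 170·244 = 545
m = 545 > 0,  v_rel·d = 205 > 0  ⇒  inside

inside=yes margin=545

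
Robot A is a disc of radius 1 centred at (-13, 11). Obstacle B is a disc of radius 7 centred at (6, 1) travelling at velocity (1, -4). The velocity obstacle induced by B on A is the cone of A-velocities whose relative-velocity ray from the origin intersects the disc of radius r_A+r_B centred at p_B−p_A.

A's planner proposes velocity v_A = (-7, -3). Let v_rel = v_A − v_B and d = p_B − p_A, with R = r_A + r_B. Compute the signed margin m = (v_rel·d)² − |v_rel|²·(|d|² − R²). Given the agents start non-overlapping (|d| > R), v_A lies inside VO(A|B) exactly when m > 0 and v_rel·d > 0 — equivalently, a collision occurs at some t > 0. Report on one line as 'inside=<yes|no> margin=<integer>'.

d = (19, -10),  |d|² = 461;  R = 1+7 = 8,  c = 461−8² = 397
v_rel = (-8, 1),  |v_rel|² = 65;  v_rel·d = (-8)·(19) + (1)·(-10) = -162
65·t² + 324·t + 397 = 0  ⇒  m = (-162)² − 65·397 = 439
m = 439 > 0,  v_rel·d = -162 < 0  ⇒  outside

inside=no margin=439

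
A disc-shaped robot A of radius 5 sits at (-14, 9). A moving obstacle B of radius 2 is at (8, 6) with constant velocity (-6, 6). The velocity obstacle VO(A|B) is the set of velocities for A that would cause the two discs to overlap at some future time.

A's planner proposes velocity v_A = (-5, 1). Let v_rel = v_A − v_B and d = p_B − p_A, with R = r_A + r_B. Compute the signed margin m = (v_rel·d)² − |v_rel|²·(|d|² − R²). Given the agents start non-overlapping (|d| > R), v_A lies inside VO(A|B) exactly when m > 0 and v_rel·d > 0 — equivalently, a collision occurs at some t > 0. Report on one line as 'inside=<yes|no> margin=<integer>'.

d = (22, -3),  |d|² = 493;  R = 5+2 = 7,  c = 493−7² = 444
v_rel = (1, -5),  |v_rel|² = 26;  v_rel·d = (1)·(22) + (-5)·(-3) = 37
26·t² − 74·t + 444 = 0  ⇒  m = 37² − 26·444 = -10175
m = -10175 < 0,  v_rel·d = 37 > 0  ⇒  outside

inside=no margin=-10175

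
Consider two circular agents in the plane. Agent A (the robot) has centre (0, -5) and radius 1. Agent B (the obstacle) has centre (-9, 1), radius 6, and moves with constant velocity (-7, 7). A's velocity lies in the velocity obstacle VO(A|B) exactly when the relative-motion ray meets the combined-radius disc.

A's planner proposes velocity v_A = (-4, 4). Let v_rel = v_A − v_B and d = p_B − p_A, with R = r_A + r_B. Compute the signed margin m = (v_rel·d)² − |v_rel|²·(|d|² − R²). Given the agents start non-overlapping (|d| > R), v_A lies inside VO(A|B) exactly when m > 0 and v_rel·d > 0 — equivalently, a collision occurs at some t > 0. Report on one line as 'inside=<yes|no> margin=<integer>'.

d = (-9, 6),  |d|² = 117;  R = 1+6 = 7,  c = 117−7² = 68
v_rel = (3, -3),  |v_rel|² = 18;  v_rel·d = (3)·(-9) + (-3)·(6) = -45
18·t² + 90·t + 68 = 0  ⇒  m = (-45)² − 18·68 = 801
m = 801 > 0,  v_rel·d = -45 < 0  ⇒  outside

inside=no margin=801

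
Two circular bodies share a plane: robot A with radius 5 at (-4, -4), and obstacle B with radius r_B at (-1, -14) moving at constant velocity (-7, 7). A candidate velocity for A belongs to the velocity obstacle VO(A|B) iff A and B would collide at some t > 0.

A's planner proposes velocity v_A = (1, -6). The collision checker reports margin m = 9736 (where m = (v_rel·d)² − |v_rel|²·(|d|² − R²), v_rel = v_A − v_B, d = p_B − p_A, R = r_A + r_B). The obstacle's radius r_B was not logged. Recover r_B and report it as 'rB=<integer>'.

m = 9736
d = (3, -10);  v_rel = (8, -13),  |v_rel|² = 233
v_rel×d = (8)·(-10) − (-13)·(3) = -41
since m = R²·233 − (-41)²:  R² = (1681 + 9736) / 233 = 49
R = √49 = 7  ⇒  r_B = 7 − 5 = 2

rB=2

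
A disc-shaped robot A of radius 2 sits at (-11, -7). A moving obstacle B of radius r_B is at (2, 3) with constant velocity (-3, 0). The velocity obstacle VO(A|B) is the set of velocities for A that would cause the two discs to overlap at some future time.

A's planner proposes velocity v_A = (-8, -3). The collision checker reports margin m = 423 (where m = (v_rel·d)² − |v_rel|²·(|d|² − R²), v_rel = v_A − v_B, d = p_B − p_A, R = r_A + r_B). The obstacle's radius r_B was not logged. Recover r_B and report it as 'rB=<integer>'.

m = 423
d = (13, 10);  v_rel = (-5, -3),  |v_rel|² = 34
v_rel×d = (-5)·(10) − (-3)·(13) = -11
since m = R²·34 − (-11)²:  R² = (121 + 423) / 34 = 16
R = √16 = 4  ⇒  r_B = 4 − 2 = 2

rB=2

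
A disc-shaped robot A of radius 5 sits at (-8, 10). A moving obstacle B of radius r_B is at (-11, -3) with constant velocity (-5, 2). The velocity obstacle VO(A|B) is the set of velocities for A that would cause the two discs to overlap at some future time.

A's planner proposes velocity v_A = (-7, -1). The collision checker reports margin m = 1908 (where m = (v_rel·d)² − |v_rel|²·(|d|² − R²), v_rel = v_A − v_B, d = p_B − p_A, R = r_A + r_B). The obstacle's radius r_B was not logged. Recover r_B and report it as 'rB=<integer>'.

m = 1908
d = (-3, -13);  v_rel = (-2, -3),  |v_rel|² = 13
v_rel×d = (-2)·(-13) − (-3)·(-3) = 17
since m = R²·13 − 17²:  R² = (289 + 1908) / 13 = 169
R = √169 = 13  ⇒  r_B = 13 − 5 = 8

rB=8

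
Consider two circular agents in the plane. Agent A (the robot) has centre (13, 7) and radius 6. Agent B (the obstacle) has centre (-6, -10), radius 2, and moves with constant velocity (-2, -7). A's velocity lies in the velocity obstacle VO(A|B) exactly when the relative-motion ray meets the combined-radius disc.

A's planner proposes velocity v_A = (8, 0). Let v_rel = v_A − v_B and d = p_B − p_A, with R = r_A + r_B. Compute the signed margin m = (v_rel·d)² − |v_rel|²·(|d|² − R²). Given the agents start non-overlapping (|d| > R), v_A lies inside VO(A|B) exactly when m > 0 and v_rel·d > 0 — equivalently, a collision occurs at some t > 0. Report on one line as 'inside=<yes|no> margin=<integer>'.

d = (-19, -17),  |d|² = 650;  R = 6+2 = 8,  c = 650−8² = 586
v_rel = (10, 7),  |v_rel|² = 149;  v_rel·d = (10)·(-19) + (7)·(-17) = -309
149·t² + 618·t + 586 = 0  ⇒  m = (-309)² − 149·586 = 8167
m = 8167 > 0,  v_rel·d = -309 < 0  ⇒  outside

inside=no margin=8167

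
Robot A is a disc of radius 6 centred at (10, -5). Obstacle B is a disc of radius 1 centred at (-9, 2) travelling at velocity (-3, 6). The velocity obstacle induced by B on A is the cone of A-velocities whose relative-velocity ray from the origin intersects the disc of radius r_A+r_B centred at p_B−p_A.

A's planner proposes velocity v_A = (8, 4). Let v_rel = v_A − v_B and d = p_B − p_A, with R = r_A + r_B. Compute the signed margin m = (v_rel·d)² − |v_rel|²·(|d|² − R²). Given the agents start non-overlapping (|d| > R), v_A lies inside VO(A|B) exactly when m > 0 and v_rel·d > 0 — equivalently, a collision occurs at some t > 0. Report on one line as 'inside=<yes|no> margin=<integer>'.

d = (-19, 7),  |d|² = 410;  R = 6+1 = 7,  c = 410−7² = 361
v_rel = (11, -2),  |v_rel|² = 125;  v_rel·d = (11)·(-19) + (-2)·(7) = -223
125·t² + 446·t + 361 = 0  ⇒  m = (-223)² − 125·361 = 4604
m = 4604 > 0,  v_rel·d = -223 < 0  ⇒  outside

inside=no margin=4604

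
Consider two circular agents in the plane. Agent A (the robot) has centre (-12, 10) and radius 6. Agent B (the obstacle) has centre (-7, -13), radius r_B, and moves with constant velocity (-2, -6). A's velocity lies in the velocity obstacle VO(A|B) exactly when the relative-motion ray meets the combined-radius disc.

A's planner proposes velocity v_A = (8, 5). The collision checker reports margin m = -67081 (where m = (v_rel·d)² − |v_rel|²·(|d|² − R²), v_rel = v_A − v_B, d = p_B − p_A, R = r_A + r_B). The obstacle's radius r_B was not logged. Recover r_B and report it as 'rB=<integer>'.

m = -67081
d = (5, -23);  v_rel = (10, 11),  |v_rel|² = 221
v_rel×d = (10)·(-23) − (11)·(5) = -285
since m = R²·221 − (-285)²:  R² = (81225 + -67081) / 221 = 64
R = √64 = 8  ⇒  r_B = 8 − 6 = 2

rB=2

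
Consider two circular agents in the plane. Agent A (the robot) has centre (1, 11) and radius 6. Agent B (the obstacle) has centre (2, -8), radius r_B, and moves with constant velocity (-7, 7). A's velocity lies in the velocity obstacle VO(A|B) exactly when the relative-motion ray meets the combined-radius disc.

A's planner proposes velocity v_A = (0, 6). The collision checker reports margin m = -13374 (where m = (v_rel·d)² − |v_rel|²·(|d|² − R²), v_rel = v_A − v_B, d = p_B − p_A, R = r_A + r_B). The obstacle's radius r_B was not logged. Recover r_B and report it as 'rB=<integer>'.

m = -13374
d = (1, -19);  v_rel = (7, -1),  |v_rel|² = 50
v_rel×d = (7)·(-19) − (-1)·(1) = -132
since m = R²·50 − (-132)²:  R² = (17424 + -13374) / 50 = 81
R = √81 = 9  ⇒  r_B = 9 − 6 = 3

rB=3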